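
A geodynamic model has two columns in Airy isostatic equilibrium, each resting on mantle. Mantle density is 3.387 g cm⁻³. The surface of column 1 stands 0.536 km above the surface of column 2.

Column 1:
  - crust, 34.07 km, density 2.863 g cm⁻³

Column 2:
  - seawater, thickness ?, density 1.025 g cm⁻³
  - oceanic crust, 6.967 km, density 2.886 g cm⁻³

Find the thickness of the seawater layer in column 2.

Take the compensation level at the base of the deeper column (depth z_c below the surface of column 1) and equate Σ ρ_i t_i down to z_c; mantle fills any gap and the z_c terms cancel.
Column 1: 34.07×2.863 + (z_c − 34.07)×3.387
Column 2: 0.536×0 + x×1.025 + 6.967×2.886 + (z_c − 0.536 − 6.967 − x)×3.387
The z_c×3.387 term appears on both sides and cancels. Collect the known terms of each column as K = Σ(ρt)_known − 3.387 × (depth of known layers): K_1 = 97.54241 − 3.387×34.07 = −17.85268; K_2 = 20.106762 − 3.387×(0.536 + 6.967) = −5.305899.
Balance: K_1 = K_2 − x×(3.387 − 1.025), so x = (K_2 − K_1)/(3.387 − 1.025) = 12.5468/2.362 = 5.31 km.

5.31 km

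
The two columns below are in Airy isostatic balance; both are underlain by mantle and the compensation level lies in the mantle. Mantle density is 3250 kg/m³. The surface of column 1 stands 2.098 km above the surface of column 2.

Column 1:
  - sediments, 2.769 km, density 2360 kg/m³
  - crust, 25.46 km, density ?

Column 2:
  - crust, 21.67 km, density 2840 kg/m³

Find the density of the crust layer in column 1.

2730 kg/m³

Take the compensation level at the base of the deeper column (depth z_c below the surface of column 1) and equate Σ ρ_i t_i down to z_c; mantle fills any gap and the z_c terms cancel.
Column 1: 2.769×2360 + 25.46×ρ + (z_c − 28.229)×3250
Column 2: 2.098×0 + 21.67×2840 + (z_c − 2.098 − 21.67)×3250
The z_c×3250 term appears on both sides and cancels. Collect the known terms of each column as K = Σ(ρt)_known − 3250 × (depth of known layers): K_1 = 6534.84 − 3250×28.229 = −85209.41; K_2 = 61542.8 − 3250×(2.098 + 21.67) = −15703.2.
Balance: K_1 + 25.46×ρ = K_2, so ρ = (K_2 − K_1)/25.46 = 69506.2/25.46 = 2730 kg/m³.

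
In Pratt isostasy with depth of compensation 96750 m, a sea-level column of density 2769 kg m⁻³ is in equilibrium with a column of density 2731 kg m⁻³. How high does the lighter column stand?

ρ_ref D = ρ (D + h) → h = D (ρ_ref − ρ)/ρ.
h = 96750 m × (2769 − 2731)/2731 = 1350 m.

1350 m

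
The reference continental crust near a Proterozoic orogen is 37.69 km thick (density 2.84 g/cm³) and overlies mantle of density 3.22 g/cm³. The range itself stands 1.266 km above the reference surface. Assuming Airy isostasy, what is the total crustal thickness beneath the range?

Root depth r = h ρ_c / (ρ_m − ρ_c) = 1.266 km × 2.84 / 0.38 = 9.462 km.
Total thickness = T + h + r = 37.69 km + 1.266 km + 9.462 km = 48.4 km.

48.4 km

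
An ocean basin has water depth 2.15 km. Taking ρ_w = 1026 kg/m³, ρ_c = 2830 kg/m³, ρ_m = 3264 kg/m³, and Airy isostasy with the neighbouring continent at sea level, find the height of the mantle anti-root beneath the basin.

Balancing pressure at the compensation depth: replacing crust with seawater at the top is compensated by replacing crust with mantle at the base: d (ρ_c − ρ_w) = a (ρ_m − ρ_c).
a = d (ρ_c − ρ_w)/(ρ_m − ρ_c) = 2.15 km × 1804/434 = 8.94 km.

8.94 km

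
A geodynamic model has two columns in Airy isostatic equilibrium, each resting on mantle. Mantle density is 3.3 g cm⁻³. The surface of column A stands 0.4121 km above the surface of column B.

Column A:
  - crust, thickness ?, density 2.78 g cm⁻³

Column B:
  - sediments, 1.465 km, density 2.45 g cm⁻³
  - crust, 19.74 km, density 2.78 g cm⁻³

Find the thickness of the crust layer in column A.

Take the compensation level at the base of the deeper column (depth z_c below the surface of column A) and equate Σ ρ_i t_i down to z_c; mantle fills any gap and the z_c terms cancel.
Column A: x×2.78 + (z_c − 0 − x)×3.3
Column B: 0.4121×0 + 1.465×2.45 + 19.74×2.78 + (z_c − 0.4121 − 21.205)×3.3
The z_c×3.3 term appears on both sides and cancels. Collect the known terms of each column as K = Σ(ρt)_known − 3.3 × (depth of known layers): K_A = 0 − 3.3×0 = 0; K_B = 58.46645 − 3.3×(0.4121 + 21.205) = −12.86998.
Balance: K_A − x×(3.3 − 2.78) = K_B, so x = (K_A − K_B)/(3.3 − 2.78) = 12.87/0.52 = 24.7 km.

24.7 km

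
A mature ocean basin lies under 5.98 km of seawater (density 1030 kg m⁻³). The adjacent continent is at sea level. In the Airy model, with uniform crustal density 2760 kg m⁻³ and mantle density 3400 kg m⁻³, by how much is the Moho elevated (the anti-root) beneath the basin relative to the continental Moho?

By Archimedes' principle applied to the lithosphere: replacing crust with seawater at the top is compensated by replacing crust with mantle at the base: d (ρ_c − ρ_w) = a (ρ_m − ρ_c).
a = d (ρ_c − ρ_w)/(ρ_m − ρ_c) = 5.98 km × 1730/640 = 16.2 km.

16.2 km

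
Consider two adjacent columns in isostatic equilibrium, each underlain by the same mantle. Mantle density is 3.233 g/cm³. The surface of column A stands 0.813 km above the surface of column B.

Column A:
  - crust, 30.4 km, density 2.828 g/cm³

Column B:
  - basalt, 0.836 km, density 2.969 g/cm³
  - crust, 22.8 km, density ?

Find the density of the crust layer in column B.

Take the compensation level at the base of the deeper column (depth z_c below the surface of column A) and equate Σ ρ_i t_i down to z_c; mantle fills any gap and the z_c terms cancel.
Column A: 30.4×2.828 + (z_c − 30.4)×3.233
Column B: 0.813×0 + 0.836×2.969 + 22.8×ρ + (z_c − 0.813 − 23.636)×3.233
The z_c×3.233 term appears on both sides and cancels. Collect the known terms of each column as K = Σ(ρt)_known − 3.233 × (depth of known layers): K_A = 85.9712 − 3.233×30.4 = −12.312; K_B = 2.482084 − 3.233×(0.813 + 23.636) = −76.561533.
Balance: K_A = K_B + 22.8×ρ, so ρ = (K_A − K_B)/22.8 = 64.2495/22.8 = 2.82 g/cm³.

2.82 g/cm³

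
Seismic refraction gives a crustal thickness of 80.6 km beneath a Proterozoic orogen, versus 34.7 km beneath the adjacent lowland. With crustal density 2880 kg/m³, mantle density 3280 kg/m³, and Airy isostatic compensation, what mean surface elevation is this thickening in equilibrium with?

Excess crust Δ = 80.6 km − 34.7 km = 45.9 km, split between elevation h and root r with h + r = Δ.
Airy balance ρ_c h = (ρ_m − ρ_c) r gives r = h ρ_c/(ρ_m − ρ_c), so h (1 + ρ_c/(ρ_m − ρ_c)) = Δ, i.e. h = Δ (ρ_m − ρ_c)/ρ_m.
h = 45.9 km × 400/3280 = 5.6 km.

5.6 km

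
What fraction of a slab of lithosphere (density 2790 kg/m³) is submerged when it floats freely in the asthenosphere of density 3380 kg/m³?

82.5%

Submerged fraction = ρ_obj/ρ_fluid = 2790/3380 = 82.5%.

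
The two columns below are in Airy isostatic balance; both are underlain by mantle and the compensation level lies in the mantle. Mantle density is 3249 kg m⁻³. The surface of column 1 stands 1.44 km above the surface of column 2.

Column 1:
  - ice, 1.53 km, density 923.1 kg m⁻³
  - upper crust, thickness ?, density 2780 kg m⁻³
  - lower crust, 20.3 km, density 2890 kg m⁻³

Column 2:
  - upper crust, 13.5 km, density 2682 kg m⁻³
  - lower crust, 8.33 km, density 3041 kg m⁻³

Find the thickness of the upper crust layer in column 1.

6.86 km

Take the compensation level at the base of the deeper column (depth z_c below the surface of column 1) and equate Σ ρ_i t_i down to z_c; mantle fills any gap and the z_c terms cancel.
Column 1: 1.53×923.1 + x×2780 + 20.3×2890 + (z_c − 21.83 − x)×3249
Column 2: 1.44×0 + 13.5×2682 + 8.33×3041 + (z_c − 1.44 − 21.83)×3249
The z_c×3249 term appears on both sides and cancels. Collect the known terms of each column as K = Σ(ρt)_known − 3249 × (depth of known layers): K_1 = 60079.343 − 3249×21.83 = −10846.327; K_2 = 61538.53 − 3249×(1.44 + 21.83) = −14065.7.
Balance: K_1 − x×(3249 − 2780) = K_2, so x = (K_1 − K_2)/(3249 − 2780) = 3219.37/469 = 6.86 km.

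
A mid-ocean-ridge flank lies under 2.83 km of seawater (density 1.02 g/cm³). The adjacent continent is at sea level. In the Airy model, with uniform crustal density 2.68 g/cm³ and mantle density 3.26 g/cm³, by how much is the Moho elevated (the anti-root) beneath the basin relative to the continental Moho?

8.1 km

In Airy isostatic equilibrium: replacing crust with seawater at the top is compensated by replacing crust with mantle at the base: d (ρ_c − ρ_w) = a (ρ_m − ρ_c).
a = d (ρ_c − ρ_w)/(ρ_m − ρ_c) = 2.83 km × 1.66/0.58 = 8.1 km.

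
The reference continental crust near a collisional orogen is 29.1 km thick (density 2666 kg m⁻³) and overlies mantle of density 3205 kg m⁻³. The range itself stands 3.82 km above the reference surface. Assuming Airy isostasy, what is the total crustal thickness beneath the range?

51.8 km

Root depth r = h ρ_c / (ρ_m − ρ_c) = 3.82 km × 2666 / 539 = 18.89 km.
Total thickness = T + h + r = 29.1 km + 3.82 km + 18.89 km = 51.8 km.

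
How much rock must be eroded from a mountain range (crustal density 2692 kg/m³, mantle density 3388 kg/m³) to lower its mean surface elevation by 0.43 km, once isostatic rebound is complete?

2.09 km

Net drop Δ = e − u = e − e ρ_c/ρ_m = e (ρ_m − ρ_c)/ρ_m.
e = Δ ρ_m/(ρ_m − ρ_c) = 0.43 km × 3388/696 = 2.09 km.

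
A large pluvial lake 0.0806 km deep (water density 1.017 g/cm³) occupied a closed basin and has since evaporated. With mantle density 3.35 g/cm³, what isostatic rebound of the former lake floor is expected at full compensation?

0.0245 km

u = d ρ_w/ρ_m = 0.0806 km × 1.017/3.35 = 0.0245 km.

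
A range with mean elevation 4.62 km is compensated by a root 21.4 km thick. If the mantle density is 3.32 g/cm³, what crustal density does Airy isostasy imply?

ρ_c h = (ρ_m − ρ_c) r → ρ_c (h + r) = ρ_m r → ρ_c = ρ_m r / (h + r).
ρ_c = 3.32 × 21.4 km / (4.62 km + 21.4 km) = 2.73 g/cm³.

2.73 g/cm³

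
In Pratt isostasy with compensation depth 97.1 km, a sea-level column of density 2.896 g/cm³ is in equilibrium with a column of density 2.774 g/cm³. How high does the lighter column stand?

ρ_ref D = ρ (D + h) → h = D (ρ_ref − ρ)/ρ.
h = 97.1 km × (2.896 − 2.774)/2.774 = 4.27 km.

4.27 km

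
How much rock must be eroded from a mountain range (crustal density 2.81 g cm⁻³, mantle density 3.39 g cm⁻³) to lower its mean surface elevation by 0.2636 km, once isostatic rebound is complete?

Net drop Δ = e − u = e − e ρ_c/ρ_m = e (ρ_m − ρ_c)/ρ_m.
e = Δ ρ_m/(ρ_m − ρ_c) = 0.2636 km × 3.39/0.58 = 1.54 km.

1.54 km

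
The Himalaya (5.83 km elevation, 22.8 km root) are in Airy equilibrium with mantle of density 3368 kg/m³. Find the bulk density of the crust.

2680 kg/m³

ρ_c h = (ρ_m − ρ_c) r → ρ_c (h + r) = ρ_m r → ρ_c = ρ_m r / (h + r).
ρ_c = 3368 × 22.8 km / (5.83 km + 22.8 km) = 2680 kg/m³.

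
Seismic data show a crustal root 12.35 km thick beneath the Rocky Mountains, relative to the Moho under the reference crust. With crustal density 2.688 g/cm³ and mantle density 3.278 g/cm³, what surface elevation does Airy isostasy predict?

2.71 km

Equating mass per unit area of the two columns: ρ_c h = (ρ_m − ρ_c) r.
h = r (ρ_m − ρ_c) / ρ_c = 12.35 km × (3.278 − 2.688) / 2.688 = 2.71 km.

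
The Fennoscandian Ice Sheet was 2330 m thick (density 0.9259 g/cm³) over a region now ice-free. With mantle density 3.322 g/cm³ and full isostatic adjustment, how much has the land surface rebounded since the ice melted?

Removing the load lets mantle flow back in; uplift u satisfies ρ_ice t = ρ_m u.
u = t ρ_ice/ρ_m = 2330 m × 0.9259/3.322 = 649 m.

649 m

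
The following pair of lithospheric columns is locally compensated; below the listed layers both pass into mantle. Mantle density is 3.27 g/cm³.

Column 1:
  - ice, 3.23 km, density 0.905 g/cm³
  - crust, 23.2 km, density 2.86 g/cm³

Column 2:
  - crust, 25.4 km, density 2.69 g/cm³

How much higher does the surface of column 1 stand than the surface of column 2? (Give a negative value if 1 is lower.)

0.74 km

For any compensation level in the mantle, the mantle terms cancel and isostasy reduces to e = (Σt_1 − Σt_2) − (Σ(ρt)_1 − Σ(ρt)_2) / ρ_m.
Σt_1 = 26.43 km; Σt_2 = 25.4 km; Σ(ρt)_1 = 69.27515; Σ(ρt)_2 = 68.326 (in km·g/cm³).
e = (26.43 − 25.4) − (69.27515 − 68.326) / 3.27 = 0.74 km.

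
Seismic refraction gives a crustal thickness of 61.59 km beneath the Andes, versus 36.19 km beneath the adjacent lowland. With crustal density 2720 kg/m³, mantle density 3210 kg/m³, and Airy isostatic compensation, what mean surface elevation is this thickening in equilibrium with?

3.88 km

Excess crust Δ = 61.59 km − 36.19 km = 25.4 km, split between elevation h and root r with h + r = Δ.
Airy balance ρ_c h = (ρ_m − ρ_c) r gives r = h ρ_c/(ρ_m − ρ_c), so h (1 + ρ_c/(ρ_m − ρ_c)) = Δ, i.e. h = Δ (ρ_m − ρ_c)/ρ_m.
h = 25.4 km × 490/3210 = 3.88 km.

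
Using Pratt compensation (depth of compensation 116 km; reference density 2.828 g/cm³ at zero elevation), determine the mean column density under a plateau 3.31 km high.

2.75 g/cm³

Pratt balance: ρ_ref D = ρ (D + h).
ρ = ρ_ref D/(D + h) = 2.828 × 116 km/(116 km + 3.31 km) = 2.75 g/cm³.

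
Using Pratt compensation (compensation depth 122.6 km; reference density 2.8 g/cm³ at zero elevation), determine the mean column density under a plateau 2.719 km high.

Pratt balance: ρ_ref D = ρ (D + h).
ρ = ρ_ref D/(D + h) = 2.8 × 122.6 km/(122.6 km + 2.719 km) = 2.74 g/cm³.

2.74 g/cm³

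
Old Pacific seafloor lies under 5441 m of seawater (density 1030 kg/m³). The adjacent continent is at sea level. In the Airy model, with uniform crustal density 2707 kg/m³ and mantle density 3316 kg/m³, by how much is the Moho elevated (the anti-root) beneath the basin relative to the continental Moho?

By Archimedes' principle applied to the lithosphere: replacing crust with seawater at the top is compensated by replacing crust with mantle at the base: d (ρ_c − ρ_w) = a (ρ_m − ρ_c).
a = d (ρ_c − ρ_w)/(ρ_m − ρ_c) = 5441 m × 1677/609 = 15000 m.

15000 m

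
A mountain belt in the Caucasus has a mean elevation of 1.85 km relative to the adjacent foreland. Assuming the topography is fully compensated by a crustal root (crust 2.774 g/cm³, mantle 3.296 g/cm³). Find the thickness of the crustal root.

Equating mass per unit area of the two columns: the weight of the topography is balanced by the buoyancy of the root, ρ_c h = (ρ_m − ρ_c) r.
r = h · ρ_c / (ρ_m − ρ_c) = 1.85 km × 2.774 / (3.296 − 2.774) = 9.83 km.

9.83 km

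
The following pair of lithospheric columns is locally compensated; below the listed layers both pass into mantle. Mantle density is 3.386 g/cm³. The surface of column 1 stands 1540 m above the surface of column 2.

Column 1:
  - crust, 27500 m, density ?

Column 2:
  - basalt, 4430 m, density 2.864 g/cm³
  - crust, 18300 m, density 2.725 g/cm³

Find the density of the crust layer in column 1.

Take the compensation level at the base of the deeper column (depth z_c below the surface of column 1) and equate Σ ρ_i t_i down to z_c; mantle fills any gap and the z_c terms cancel.
Column 1: 27500×ρ + (z_c − 27500)×3.386
Column 2: 1540×0 + 4430×2.864 + 18300×2.725 + (z_c − 1540 − 22730)×3.386
The z_c×3.386 term appears on both sides and cancels. Collect the known terms of each column as K = Σ(ρt)_known − 3.386 × (depth of known layers): K_1 = 0 − 3.386×27500 = −93115; K_2 = 62555.02 − 3.386×(1540 + 22730) = −19623.2.
Balance: K_1 + 27500×ρ = K_2, so ρ = (K_2 − K_1)/27500 = 73491.8/27500 = 2.67 g/cm³.

2.67 g/cm³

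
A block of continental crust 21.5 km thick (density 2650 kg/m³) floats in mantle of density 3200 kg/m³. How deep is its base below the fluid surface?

17.8 km

Draft d = t ρ_obj/ρ_fluid = 21.5 km × 2650/3200 = 17.8 km.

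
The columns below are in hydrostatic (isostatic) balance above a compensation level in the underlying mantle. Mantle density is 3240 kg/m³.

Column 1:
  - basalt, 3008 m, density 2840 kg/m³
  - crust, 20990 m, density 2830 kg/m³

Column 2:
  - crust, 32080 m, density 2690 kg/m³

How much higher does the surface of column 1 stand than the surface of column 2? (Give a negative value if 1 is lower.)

−2420 m

For any compensation level in the mantle, the mantle terms cancel and isostasy reduces to e = (Σt_1 − Σt_2) − (Σ(ρt)_1 − Σ(ρt)_2) / ρ_m.
Σt_1 = 23998 m; Σt_2 = 32080 m; Σ(ρt)_1 = 67944420; Σ(ρt)_2 = 86295200 (in m·kg/m³).
e = (23998 − 32080) − (67944420 − 86295200) / 3240 = −2420 m.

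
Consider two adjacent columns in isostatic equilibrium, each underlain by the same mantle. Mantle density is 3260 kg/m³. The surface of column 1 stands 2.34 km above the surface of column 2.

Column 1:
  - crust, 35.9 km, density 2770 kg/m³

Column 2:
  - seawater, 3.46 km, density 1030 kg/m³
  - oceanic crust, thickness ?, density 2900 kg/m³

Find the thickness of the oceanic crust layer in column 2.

Take the compensation level at the base of the deeper column (depth z_c below the surface of column 1) and equate Σ ρ_i t_i down to z_c; mantle fills any gap and the z_c terms cancel.
Column 1: 35.9×2770 + (z_c − 35.9)×3260
Column 2: 2.34×0 + 3.46×1030 + x×2900 + (z_c − 2.34 − 3.46 − x)×3260
The z_c×3260 term appears on both sides and cancels. Collect the known terms of each column as K = Σ(ρt)_known − 3260 × (depth of known layers): K_1 = 99443 − 3260×35.9 = −17591; K_2 = 3563.8 − 3260×(2.34 + 3.46) = −15344.2.
Balance: K_1 = K_2 − x×(3260 − 2900), so x = (K_2 − K_1)/(3260 − 2900) = 2246.8/360 = 6.24 km.

6.24 km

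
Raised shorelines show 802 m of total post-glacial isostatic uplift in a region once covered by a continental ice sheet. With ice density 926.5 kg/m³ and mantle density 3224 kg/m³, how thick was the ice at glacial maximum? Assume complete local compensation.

u = t ρ_ice/ρ_m → t = u ρ_m/ρ_ice = 802 m × 3224/926.5 = 2790 m.

2790 m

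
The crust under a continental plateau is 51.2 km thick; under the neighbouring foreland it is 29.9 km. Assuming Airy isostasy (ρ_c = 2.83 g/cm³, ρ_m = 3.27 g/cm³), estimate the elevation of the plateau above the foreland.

Excess crust Δ = 51.2 km − 29.9 km = 21.3 km, split between elevation h and root r with h + r = Δ.
Airy balance ρ_c h = (ρ_m − ρ_c) r gives r = h ρ_c/(ρ_m − ρ_c), so h (1 + ρ_c/(ρ_m − ρ_c)) = Δ, i.e. h = Δ (ρ_m − ρ_c)/ρ_m.
h = 21.3 km × 0.44/3.27 = 2.87 km.

2.87 km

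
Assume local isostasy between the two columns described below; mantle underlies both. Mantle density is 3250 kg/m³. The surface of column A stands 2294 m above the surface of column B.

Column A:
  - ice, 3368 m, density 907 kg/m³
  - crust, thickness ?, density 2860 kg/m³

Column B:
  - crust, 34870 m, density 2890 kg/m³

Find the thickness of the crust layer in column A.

Take the compensation level at the base of the deeper column (depth z_c below the surface of column A) and equate Σ ρ_i t_i down to z_c; mantle fills any gap and the z_c terms cancel.
Column A: 3368×907 + x×2860 + (z_c − 3368 − x)×3250
Column B: 2294×0 + 34870×2890 + (z_c − 2294 − 34870)×3250
The z_c×3250 term appears on both sides and cancels. Collect the known terms of each column as K = Σ(ρt)_known − 3250 × (depth of known layers): K_A = 3054776 − 3250×3368 = −7891224; K_B = 100774300 − 3250×(2294 + 34870) = −20008700.
Balance: K_A − x×(3250 − 2860) = K_B, so x = (K_A − K_B)/(3250 − 2860) = 12117500/390 = 31100 m.

31100 m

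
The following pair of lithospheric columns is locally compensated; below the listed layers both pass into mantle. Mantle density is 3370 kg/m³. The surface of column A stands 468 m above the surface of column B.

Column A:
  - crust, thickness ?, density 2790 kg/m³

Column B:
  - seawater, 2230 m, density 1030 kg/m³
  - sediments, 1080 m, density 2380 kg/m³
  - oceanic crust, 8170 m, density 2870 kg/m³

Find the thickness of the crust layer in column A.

20600 m

Take the compensation level at the base of the deeper column (depth z_c below the surface of column A) and equate Σ ρ_i t_i down to z_c; mantle fills any gap and the z_c terms cancel.
Column A: x×2790 + (z_c − 0 − x)×3370
Column B: 468×0 + 2230×1030 + 1080×2380 + 8170×2870 + (z_c − 468 − 11480)×3370
The z_c×3370 term appears on both sides and cancels. Collect the known terms of each column as K = Σ(ρt)_known − 3370 × (depth of known layers): K_A = 0 − 3370×0 = 0; K_B = 28315200 − 3370×(468 + 11480) = −11949560.
Balance: K_A − x×(3370 − 2790) = K_B, so x = (K_A − K_B)/(3370 − 2790) = 11949600/580 = 20600 m.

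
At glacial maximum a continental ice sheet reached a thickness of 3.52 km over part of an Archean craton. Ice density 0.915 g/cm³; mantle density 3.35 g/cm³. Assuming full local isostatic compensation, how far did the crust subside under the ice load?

Isostatic balance requires: the ice load ρ_ice t is balanced by mantle displaced below, ρ_m s.
s = t ρ_ice / ρ_m = 3.52 km × 0.915/3.35 = 0.961 km.

0.961 km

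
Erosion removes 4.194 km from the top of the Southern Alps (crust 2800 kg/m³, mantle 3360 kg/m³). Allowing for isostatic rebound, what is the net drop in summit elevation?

0.699 km

Rebound u = e ρ_c/ρ_m = 4.194 km × 2800/3360 = 3.495 km.
Net surface drop = e − u = 4.194 km − 3.495 km = e (ρ_m − ρ_c)/ρ_m = 0.699 km.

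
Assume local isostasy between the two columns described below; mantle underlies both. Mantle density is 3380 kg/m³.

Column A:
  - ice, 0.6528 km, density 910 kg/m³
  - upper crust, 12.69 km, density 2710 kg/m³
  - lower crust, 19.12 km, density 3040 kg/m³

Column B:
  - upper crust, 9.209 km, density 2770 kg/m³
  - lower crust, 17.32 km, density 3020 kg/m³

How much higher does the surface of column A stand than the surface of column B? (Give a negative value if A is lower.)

For any compensation level in the mantle, the mantle terms cancel and isostasy reduces to e = (Σt_A − Σt_B) − (Σ(ρt)_A − Σ(ρt)_B) / ρ_m.
Σt_A = 32.4628 km; Σt_B = 26.529 km; Σ(ρt)_A = 93108.748; Σ(ρt)_B = 77815.33 (in km·kg/m³).
e = (32.4628 − 26.529) − (93108.748 − 77815.33) / 3380 = 1.41 km.

1.41 km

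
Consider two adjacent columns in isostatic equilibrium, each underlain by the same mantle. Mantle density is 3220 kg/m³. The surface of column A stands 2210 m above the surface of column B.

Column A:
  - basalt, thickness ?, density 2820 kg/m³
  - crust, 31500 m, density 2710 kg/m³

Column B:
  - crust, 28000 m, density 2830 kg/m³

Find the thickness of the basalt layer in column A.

4930 m

Take the compensation level at the base of the deeper column (depth z_c below the surface of column A) and equate Σ ρ_i t_i down to z_c; mantle fills any gap and the z_c terms cancel.
Column A: x×2820 + 31500×2710 + (z_c − 31500 − x)×3220
Column B: 2210×0 + 28000×2830 + (z_c − 2210 − 28000)×3220
The z_c×3220 term appears on both sides and cancels. Collect the known terms of each column as K = Σ(ρt)_known − 3220 × (depth of known layers): K_A = 85365000 − 3220×31500 = −16065000; K_B = 79240000 − 3220×(2210 + 28000) = −18036200.
Balance: K_A − x×(3220 − 2820) = K_B, so x = (K_A − K_B)/(3220 − 2820) = 1971200/400 = 4930 m.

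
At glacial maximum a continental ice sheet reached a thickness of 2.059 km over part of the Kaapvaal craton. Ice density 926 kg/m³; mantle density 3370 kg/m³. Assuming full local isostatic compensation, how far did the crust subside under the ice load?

0.566 km

In Airy isostatic equilibrium: the ice load ρ_ice t is balanced by mantle displaced below, ρ_m s.
s = t ρ_ice / ρ_m = 2.059 km × 926/3370 = 0.566 km.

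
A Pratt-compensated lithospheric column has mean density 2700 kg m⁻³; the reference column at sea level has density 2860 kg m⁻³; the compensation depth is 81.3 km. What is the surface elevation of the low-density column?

4.82 km

ρ_ref D = ρ (D + h) → h = D (ρ_ref − ρ)/ρ.
h = 81.3 km × (2860 − 2700)/2700 = 4.82 km.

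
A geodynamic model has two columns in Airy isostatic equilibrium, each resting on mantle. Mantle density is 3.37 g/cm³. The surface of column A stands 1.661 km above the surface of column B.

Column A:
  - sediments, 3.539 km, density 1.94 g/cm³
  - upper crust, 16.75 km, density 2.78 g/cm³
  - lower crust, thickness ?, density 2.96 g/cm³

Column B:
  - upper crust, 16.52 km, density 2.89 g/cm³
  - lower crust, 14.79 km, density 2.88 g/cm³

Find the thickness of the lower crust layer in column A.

Take the compensation level at the base of the deeper column (depth z_c below the surface of column A) and equate Σ ρ_i t_i down to z_c; mantle fills any gap and the z_c terms cancel.
Column A: 3.539×1.94 + 16.75×2.78 + x×2.96 + (z_c − 20.289 − x)×3.37
Column B: 1.661×0 + 16.52×2.89 + 14.79×2.88 + (z_c − 1.661 − 31.31)×3.37
The z_c×3.37 term appears on both sides and cancels. Collect the known terms of each column as K = Σ(ρt)_known − 3.37 × (depth of known layers): K_A = 53.43066 − 3.37×20.289 = −14.94327; K_B = 90.338 − 3.37×(1.661 + 31.31) = −20.77427.
Balance: K_A − x×(3.37 − 2.96) = K_B, so x = (K_A − K_B)/(3.37 − 2.96) = 5.831/0.41 = 14.2 km.

14.2 km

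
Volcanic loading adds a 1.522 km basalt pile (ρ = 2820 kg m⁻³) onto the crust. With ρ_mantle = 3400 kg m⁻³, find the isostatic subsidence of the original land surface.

Subaerial loading: s = t ρ_load / ρ_m.
s = 1.522 km × 2820/3400 = 1.26 km.

1.26 km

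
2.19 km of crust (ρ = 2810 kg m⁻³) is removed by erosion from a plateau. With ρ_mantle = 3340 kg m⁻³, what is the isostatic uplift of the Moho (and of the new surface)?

Unloading: uplift u = e ρ_c/ρ_m = 2.19 km × 2810/3340 = 1.84 km.

1.84 km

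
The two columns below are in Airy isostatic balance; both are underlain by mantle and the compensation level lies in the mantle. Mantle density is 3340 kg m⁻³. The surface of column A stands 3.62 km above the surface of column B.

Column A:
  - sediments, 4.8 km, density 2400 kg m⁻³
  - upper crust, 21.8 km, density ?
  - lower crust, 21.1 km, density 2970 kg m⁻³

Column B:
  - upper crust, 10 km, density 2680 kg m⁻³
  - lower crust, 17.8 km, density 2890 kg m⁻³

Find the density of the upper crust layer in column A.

2680 kg m⁻³

Take the compensation level at the base of the deeper column (depth z_c below the surface of column A) and equate Σ ρ_i t_i down to z_c; mantle fills any gap and the z_c terms cancel.
Column A: 4.8×2400 + 21.8×ρ + 21.1×2970 + (z_c − 47.7)×3340
Column B: 3.62×0 + 10×2680 + 17.8×2890 + (z_c − 3.62 − 27.8)×3340
The z_c×3340 term appears on both sides and cancels. Collect the known terms of each column as K = Σ(ρt)_known − 3340 × (depth of known layers): K_A = 74187 − 3340×47.7 = −85131; K_B = 78242 − 3340×(3.62 + 27.8) = −26700.8.
Balance: K_A + 21.8×ρ = K_B, so ρ = (K_B − K_A)/21.8 = 58430.2/21.8 = 2680 kg m⁻³.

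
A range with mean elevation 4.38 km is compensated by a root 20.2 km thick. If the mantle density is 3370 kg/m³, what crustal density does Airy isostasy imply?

ρ_c h = (ρ_m − ρ_c) r → ρ_c (h + r) = ρ_m r → ρ_c = ρ_m r / (h + r).
ρ_c = 3370 × 20.2 km / (4.38 km + 20.2 km) = 2770 kg/m³.

2770 kg/m³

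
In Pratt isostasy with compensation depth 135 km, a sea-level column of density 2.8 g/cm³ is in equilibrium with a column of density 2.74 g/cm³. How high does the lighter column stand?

2.96 km

ρ_ref D = ρ (D + h) → h = D (ρ_ref − ρ)/ρ.
h = 135 km × (2.8 − 2.74)/2.74 = 2.96 km.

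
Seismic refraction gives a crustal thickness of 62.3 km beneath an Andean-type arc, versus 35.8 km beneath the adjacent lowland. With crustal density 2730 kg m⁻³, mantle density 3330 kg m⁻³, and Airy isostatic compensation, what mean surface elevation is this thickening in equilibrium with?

4.77 km

Excess crust Δ = 62.3 km − 35.8 km = 26.5 km, split between elevation h and root r with h + r = Δ.
Airy balance ρ_c h = (ρ_m − ρ_c) r gives r = h ρ_c/(ρ_m − ρ_c), so h (1 + ρ_c/(ρ_m − ρ_c)) = Δ, i.e. h = Δ (ρ_m − ρ_c)/ρ_m.
h = 26.5 km × 600/3330 = 4.77 km.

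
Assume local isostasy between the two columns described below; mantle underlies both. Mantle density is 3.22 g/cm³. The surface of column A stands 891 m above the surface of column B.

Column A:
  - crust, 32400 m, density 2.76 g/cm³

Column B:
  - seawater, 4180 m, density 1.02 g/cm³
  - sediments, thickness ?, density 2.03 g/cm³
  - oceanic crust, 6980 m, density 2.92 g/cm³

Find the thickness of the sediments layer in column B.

Take the compensation level at the base of the deeper column (depth z_c below the surface of column A) and equate Σ ρ_i t_i down to z_c; mantle fills any gap and the z_c terms cancel.
Column A: 32400×2.76 + (z_c − 32400)×3.22
Column B: 891×0 + 4180×1.02 + x×2.03 + 6980×2.92 + (z_c − 891 − 11160 − x)×3.22
The z_c×3.22 term appears on both sides and cancels. Collect the known terms of each column as K = Σ(ρt)_known − 3.22 × (depth of known layers): K_A = 89424 − 3.22×32400 = −14904; K_B = 24645.2 − 3.22×(891 + 11160) = −14159.02.
Balance: K_A = K_B − x×(3.22 − 2.03), so x = (K_B − K_A)/(3.22 − 2.03) = 744.98/1.19 = 626 m.

626 m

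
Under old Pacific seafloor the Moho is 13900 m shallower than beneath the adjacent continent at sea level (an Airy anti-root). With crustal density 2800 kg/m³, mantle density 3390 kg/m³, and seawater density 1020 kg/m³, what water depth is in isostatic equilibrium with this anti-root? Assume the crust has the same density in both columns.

Replacing a thickness d of crust by seawater at the top must be balanced by replacing crust with mantle at the base: d (ρ_c − ρ_w) = a (ρ_m − ρ_c).
d = a (ρ_m − ρ_c)/(ρ_c − ρ_w) = 13900 m × 590/1780 = 4610 m.

4610 m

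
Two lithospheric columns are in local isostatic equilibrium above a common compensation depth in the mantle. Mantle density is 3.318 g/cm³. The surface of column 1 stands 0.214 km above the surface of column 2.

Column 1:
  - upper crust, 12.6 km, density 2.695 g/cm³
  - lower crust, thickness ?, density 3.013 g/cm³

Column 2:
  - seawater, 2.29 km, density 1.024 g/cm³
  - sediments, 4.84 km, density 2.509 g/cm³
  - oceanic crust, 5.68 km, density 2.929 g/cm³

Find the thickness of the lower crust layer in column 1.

13.9 km

Take the compensation level at the base of the deeper column (depth z_c below the surface of column 1) and equate Σ ρ_i t_i down to z_c; mantle fills any gap and the z_c terms cancel.
Column 1: 12.6×2.695 + x×3.013 + (z_c − 12.6 − x)×3.318
Column 2: 0.214×0 + 2.29×1.024 + 4.84×2.509 + 5.68×2.929 + (z_c − 0.214 − 12.81)×3.318
The z_c×3.318 term appears on both sides and cancels. Collect the known terms of each column as K = Σ(ρt)_known − 3.318 × (depth of known layers): K_1 = 33.957 − 3.318×12.6 = −7.8498; K_2 = 31.12524 − 3.318×(0.214 + 12.81) = −12.088392.
Balance: K_1 − x×(3.318 − 3.013) = K_2, so x = (K_1 − K_2)/(3.318 − 3.013) = 4.23859/0.305 = 13.9 km.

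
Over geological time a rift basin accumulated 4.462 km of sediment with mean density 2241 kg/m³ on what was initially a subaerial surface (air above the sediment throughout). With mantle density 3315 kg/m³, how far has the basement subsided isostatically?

Subaerial load: s = t ρ_sed / ρ_m = 4.462 km × 2241/3315 = 3.02 km.

3.02 km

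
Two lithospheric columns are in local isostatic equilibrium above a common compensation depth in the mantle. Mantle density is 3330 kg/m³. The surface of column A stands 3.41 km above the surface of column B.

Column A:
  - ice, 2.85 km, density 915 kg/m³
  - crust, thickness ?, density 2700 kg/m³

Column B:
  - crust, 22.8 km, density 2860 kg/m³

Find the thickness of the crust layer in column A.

24.1 km

Take the compensation level at the base of the deeper column (depth z_c below the surface of column A) and equate Σ ρ_i t_i down to z_c; mantle fills any gap and the z_c terms cancel.
Column A: 2.85×915 + x×2700 + (z_c − 2.85 − x)×3330
Column B: 3.41×0 + 22.8×2860 + (z_c − 3.41 − 22.8)×3330
The z_c×3330 term appears on both sides and cancels. Collect the known terms of each column as K = Σ(ρt)_known − 3330 × (depth of known layers): K_A = 2607.75 − 3330×2.85 = −6882.75; K_B = 65208 − 3330×(3.41 + 22.8) = −22071.3.
Balance: K_A − x×(3330 − 2700) = K_B, so x = (K_A − K_B)/(3330 − 2700) = 15188.6/630 = 24.1 km.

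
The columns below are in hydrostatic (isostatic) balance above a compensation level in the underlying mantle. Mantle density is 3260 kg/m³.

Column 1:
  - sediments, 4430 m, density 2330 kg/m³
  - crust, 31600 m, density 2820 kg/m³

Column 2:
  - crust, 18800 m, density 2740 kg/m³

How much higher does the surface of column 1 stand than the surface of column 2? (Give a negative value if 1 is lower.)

2530 m

For any compensation level in the mantle, the mantle terms cancel and isostasy reduces to e = (Σt_1 − Σt_2) − (Σ(ρt)_1 − Σ(ρt)_2) / ρ_m.
Σt_1 = 36030 m; Σt_2 = 18800 m; Σ(ρt)_1 = 99433900; Σ(ρt)_2 = 51512000 (in m·kg/m³).
e = (36030 − 18800) − (99433900 − 51512000) / 3260 = 2530 m.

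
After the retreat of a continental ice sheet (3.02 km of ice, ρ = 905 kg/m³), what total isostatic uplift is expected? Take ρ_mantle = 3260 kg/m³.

0.838 km

Removing the load lets mantle flow back in; uplift u satisfies ρ_ice t = ρ_m u.
u = t ρ_ice/ρ_m = 3.02 km × 905/3260 = 0.838 km.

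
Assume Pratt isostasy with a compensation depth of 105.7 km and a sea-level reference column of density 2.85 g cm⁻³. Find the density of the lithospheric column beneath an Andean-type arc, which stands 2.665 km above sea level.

2.78 g cm⁻³

Pratt balance: ρ_ref D = ρ (D + h).
ρ = ρ_ref D/(D + h) = 2.85 × 105.7 km/(105.7 km + 2.665 km) = 2.78 g cm⁻³.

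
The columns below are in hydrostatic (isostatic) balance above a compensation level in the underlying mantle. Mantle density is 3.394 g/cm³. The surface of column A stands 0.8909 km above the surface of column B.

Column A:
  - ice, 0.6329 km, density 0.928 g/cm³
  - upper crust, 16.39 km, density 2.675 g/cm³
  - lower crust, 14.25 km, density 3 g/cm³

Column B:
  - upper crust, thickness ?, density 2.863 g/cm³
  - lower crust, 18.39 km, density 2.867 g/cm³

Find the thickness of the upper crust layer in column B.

Take the compensation level at the base of the deeper column (depth z_c below the surface of column A) and equate Σ ρ_i t_i down to z_c; mantle fills any gap and the z_c terms cancel.
Column A: 0.6329×0.928 + 16.39×2.675 + 14.25×3 + (z_c − 31.2729)×3.394
Column B: 0.8909×0 + x×2.863 + 18.39×2.867 + (z_c − 0.8909 − 18.39 − x)×3.394
The z_c×3.394 term appears on both sides and cancels. Collect the known terms of each column as K = Σ(ρt)_known − 3.394 × (depth of known layers): K_A = 87.1805812 − 3.394×31.2729 = −18.9596414; K_B = 52.72413 − 3.394×(0.8909 + 18.39) = −12.7152446.
Balance: K_A = K_B − x×(3.394 − 2.863), so x = (K_B − K_A)/(3.394 − 2.863) = 6.2444/0.531 = 11.8 km.

11.8 km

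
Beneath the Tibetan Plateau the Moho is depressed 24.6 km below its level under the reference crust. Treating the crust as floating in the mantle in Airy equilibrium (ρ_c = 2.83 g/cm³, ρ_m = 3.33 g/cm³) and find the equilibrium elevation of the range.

4.35 km

By Archimedes' principle applied to the lithosphere: ρ_c h = (ρ_m − ρ_c) r.
h = r (ρ_m − ρ_c) / ρ_c = 24.6 km × (3.33 − 2.83) / 2.83 = 4.35 km.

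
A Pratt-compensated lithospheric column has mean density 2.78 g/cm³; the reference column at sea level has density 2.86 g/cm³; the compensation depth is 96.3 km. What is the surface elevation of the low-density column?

2.77 km

ρ_ref D = ρ (D + h) → h = D (ρ_ref − ρ)/ρ.
h = 96.3 km × (2.86 − 2.78)/2.78 = 2.77 km.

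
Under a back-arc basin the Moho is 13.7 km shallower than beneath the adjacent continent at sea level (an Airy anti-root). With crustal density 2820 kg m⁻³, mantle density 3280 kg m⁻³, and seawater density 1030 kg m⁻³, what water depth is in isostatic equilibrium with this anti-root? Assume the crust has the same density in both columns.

3.52 km

Replacing a thickness d of crust by seawater at the top must be balanced by replacing crust with mantle at the base: d (ρ_c − ρ_w) = a (ρ_m − ρ_c).
d = a (ρ_m − ρ_c)/(ρ_c − ρ_w) = 13.7 km × 460/1790 = 3.52 km.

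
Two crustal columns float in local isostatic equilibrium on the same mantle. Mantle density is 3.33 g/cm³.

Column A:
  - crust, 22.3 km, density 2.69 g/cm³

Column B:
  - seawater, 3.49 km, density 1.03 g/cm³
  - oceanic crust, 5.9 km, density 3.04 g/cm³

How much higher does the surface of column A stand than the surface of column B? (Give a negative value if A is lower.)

For any compensation level in the mantle, the mantle terms cancel and isostasy reduces to e = (Σt_A − Σt_B) − (Σ(ρt)_A − Σ(ρt)_B) / ρ_m.
Σt_A = 22.3 km; Σt_B = 9.39 km; Σ(ρt)_A = 59.987; Σ(ρt)_B = 21.5307 (in km·g/cm³).
e = (22.3 − 9.39) − (59.987 − 21.5307) / 3.33 = 1.36 km.

1.36 km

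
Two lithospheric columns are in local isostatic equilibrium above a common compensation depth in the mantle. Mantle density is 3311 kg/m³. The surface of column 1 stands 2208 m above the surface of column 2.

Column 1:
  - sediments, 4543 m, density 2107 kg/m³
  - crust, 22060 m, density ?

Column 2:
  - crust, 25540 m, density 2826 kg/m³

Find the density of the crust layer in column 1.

2670 kg/m³

Take the compensation level at the base of the deeper column (depth z_c below the surface of column 1) and equate Σ ρ_i t_i down to z_c; mantle fills any gap and the z_c terms cancel.
Column 1: 4543×2107 + 22060×ρ + (z_c − 26603)×3311
Column 2: 2208×0 + 25540×2826 + (z_c − 2208 − 25540)×3311
The z_c×3311 term appears on both sides and cancels. Collect the known terms of each column as K = Σ(ρt)_known − 3311 × (depth of known layers): K_1 = 9572101 − 3311×26603 = −78510432; K_2 = 72176040 − 3311×(2208 + 25540) = −19697588.
Balance: K_1 + 22060×ρ = K_2, so ρ = (K_2 − K_1)/22060 = 58812800/22060 = 2670 kg/m³.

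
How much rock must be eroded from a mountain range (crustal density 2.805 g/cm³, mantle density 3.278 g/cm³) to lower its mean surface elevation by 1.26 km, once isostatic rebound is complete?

8.73 km

Net drop Δ = e − u = e − e ρ_c/ρ_m = e (ρ_m − ρ_c)/ρ_m.
e = Δ ρ_m/(ρ_m − ρ_c) = 1.26 km × 3.278/0.473 = 8.73 km.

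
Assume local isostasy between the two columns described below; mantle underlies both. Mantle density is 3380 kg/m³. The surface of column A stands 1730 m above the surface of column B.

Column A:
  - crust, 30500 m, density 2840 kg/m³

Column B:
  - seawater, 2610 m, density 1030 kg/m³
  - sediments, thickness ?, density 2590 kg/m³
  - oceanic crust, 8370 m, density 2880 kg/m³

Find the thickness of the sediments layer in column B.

Take the compensation level at the base of the deeper column (depth z_c below the surface of column A) and equate Σ ρ_i t_i down to z_c; mantle fills any gap and the z_c terms cancel.
Column A: 30500×2840 + (z_c − 30500)×3380
Column B: 1730×0 + 2610×1030 + x×2590 + 8370×2880 + (z_c − 1730 − 10980 − x)×3380
The z_c×3380 term appears on both sides and cancels. Collect the known terms of each column as K = Σ(ρt)_known − 3380 × (depth of known layers): K_A = 86620000 − 3380×30500 = −16470000; K_B = 26793900 − 3380×(1730 + 10980) = −16165900.
Balance: K_A = K_B − x×(3380 − 2590), so x = (K_B − K_A)/(3380 − 2590) = 304100/790 = 385 m.

385 m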